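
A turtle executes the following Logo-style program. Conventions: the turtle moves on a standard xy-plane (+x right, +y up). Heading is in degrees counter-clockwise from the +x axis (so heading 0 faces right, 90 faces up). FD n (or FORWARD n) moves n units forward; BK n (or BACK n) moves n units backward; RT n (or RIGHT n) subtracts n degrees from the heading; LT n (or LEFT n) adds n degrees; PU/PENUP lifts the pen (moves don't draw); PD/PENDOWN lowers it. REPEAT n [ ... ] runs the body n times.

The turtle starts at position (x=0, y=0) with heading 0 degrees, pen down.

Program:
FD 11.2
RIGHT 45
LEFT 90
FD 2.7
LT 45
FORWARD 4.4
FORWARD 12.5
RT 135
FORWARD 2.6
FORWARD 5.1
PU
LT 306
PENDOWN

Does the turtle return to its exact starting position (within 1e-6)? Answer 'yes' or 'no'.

Answer: no

Derivation:
Executing turtle program step by step:
Start: pos=(0,0), heading=0, pen down
FD 11.2: (0,0) -> (11.2,0) [heading=0, draw]
RT 45: heading 0 -> 315
LT 90: heading 315 -> 45
FD 2.7: (11.2,0) -> (13.109,1.909) [heading=45, draw]
LT 45: heading 45 -> 90
FD 4.4: (13.109,1.909) -> (13.109,6.309) [heading=90, draw]
FD 12.5: (13.109,6.309) -> (13.109,18.809) [heading=90, draw]
RT 135: heading 90 -> 315
FD 2.6: (13.109,18.809) -> (14.948,16.971) [heading=315, draw]
FD 5.1: (14.948,16.971) -> (18.554,13.364) [heading=315, draw]
PU: pen up
LT 306: heading 315 -> 261
PD: pen down
Final: pos=(18.554,13.364), heading=261, 6 segment(s) drawn

Start position: (0, 0)
Final position: (18.554, 13.364)
Distance = 22.866; >= 1e-6 -> NOT closed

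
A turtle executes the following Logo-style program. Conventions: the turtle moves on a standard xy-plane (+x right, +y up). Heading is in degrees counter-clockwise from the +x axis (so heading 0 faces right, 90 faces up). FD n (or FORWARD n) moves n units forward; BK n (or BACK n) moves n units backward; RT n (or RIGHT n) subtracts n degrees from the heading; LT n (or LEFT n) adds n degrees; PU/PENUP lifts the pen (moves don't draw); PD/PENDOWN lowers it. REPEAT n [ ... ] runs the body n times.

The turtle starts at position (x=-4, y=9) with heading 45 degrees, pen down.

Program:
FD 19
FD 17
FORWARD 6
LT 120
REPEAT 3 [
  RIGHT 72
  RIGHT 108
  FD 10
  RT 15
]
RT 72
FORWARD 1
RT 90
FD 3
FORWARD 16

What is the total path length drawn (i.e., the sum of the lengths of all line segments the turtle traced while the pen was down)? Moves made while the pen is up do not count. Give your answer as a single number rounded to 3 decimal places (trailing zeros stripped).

Answer: 92

Derivation:
Executing turtle program step by step:
Start: pos=(-4,9), heading=45, pen down
FD 19: (-4,9) -> (9.435,22.435) [heading=45, draw]
FD 17: (9.435,22.435) -> (21.456,34.456) [heading=45, draw]
FD 6: (21.456,34.456) -> (25.698,38.698) [heading=45, draw]
LT 120: heading 45 -> 165
REPEAT 3 [
  -- iteration 1/3 --
  RT 72: heading 165 -> 93
  RT 108: heading 93 -> 345
  FD 10: (25.698,38.698) -> (35.358,36.11) [heading=345, draw]
  RT 15: heading 345 -> 330
  -- iteration 2/3 --
  RT 72: heading 330 -> 258
  RT 108: heading 258 -> 150
  FD 10: (35.358,36.11) -> (26.697,41.11) [heading=150, draw]
  RT 15: heading 150 -> 135
  -- iteration 3/3 --
  RT 72: heading 135 -> 63
  RT 108: heading 63 -> 315
  FD 10: (26.697,41.11) -> (33.769,34.039) [heading=315, draw]
  RT 15: heading 315 -> 300
]
RT 72: heading 300 -> 228
FD 1: (33.769,34.039) -> (33.099,33.296) [heading=228, draw]
RT 90: heading 228 -> 138
FD 3: (33.099,33.296) -> (30.87,35.303) [heading=138, draw]
FD 16: (30.87,35.303) -> (18.98,46.01) [heading=138, draw]
Final: pos=(18.98,46.01), heading=138, 9 segment(s) drawn

Segment lengths:
  seg 1: (-4,9) -> (9.435,22.435), length = 19
  seg 2: (9.435,22.435) -> (21.456,34.456), length = 17
  seg 3: (21.456,34.456) -> (25.698,38.698), length = 6
  seg 4: (25.698,38.698) -> (35.358,36.11), length = 10
  seg 5: (35.358,36.11) -> (26.697,41.11), length = 10
  seg 6: (26.697,41.11) -> (33.769,34.039), length = 10
  seg 7: (33.769,34.039) -> (33.099,33.296), length = 1
  seg 8: (33.099,33.296) -> (30.87,35.303), length = 3
  seg 9: (30.87,35.303) -> (18.98,46.01), length = 16
Total = 92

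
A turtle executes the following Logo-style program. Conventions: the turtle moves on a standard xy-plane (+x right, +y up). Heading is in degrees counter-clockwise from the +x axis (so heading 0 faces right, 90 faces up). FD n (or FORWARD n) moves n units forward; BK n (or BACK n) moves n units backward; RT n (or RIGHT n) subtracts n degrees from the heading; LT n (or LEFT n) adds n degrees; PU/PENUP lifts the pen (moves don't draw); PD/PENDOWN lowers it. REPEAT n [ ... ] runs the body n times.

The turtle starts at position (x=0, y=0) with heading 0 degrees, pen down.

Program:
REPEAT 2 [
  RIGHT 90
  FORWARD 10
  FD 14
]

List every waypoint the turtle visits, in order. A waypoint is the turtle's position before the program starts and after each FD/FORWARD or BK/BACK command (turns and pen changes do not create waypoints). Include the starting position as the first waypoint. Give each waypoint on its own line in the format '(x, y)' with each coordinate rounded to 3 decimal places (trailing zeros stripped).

Executing turtle program step by step:
Start: pos=(0,0), heading=0, pen down
REPEAT 2 [
  -- iteration 1/2 --
  RT 90: heading 0 -> 270
  FD 10: (0,0) -> (0,-10) [heading=270, draw]
  FD 14: (0,-10) -> (0,-24) [heading=270, draw]
  -- iteration 2/2 --
  RT 90: heading 270 -> 180
  FD 10: (0,-24) -> (-10,-24) [heading=180, draw]
  FD 14: (-10,-24) -> (-24,-24) [heading=180, draw]
]
Final: pos=(-24,-24), heading=180, 4 segment(s) drawn
Waypoints (5 total):
(0, 0)
(0, -10)
(0, -24)
(-10, -24)
(-24, -24)

Answer: (0, 0)
(0, -10)
(0, -24)
(-10, -24)
(-24, -24)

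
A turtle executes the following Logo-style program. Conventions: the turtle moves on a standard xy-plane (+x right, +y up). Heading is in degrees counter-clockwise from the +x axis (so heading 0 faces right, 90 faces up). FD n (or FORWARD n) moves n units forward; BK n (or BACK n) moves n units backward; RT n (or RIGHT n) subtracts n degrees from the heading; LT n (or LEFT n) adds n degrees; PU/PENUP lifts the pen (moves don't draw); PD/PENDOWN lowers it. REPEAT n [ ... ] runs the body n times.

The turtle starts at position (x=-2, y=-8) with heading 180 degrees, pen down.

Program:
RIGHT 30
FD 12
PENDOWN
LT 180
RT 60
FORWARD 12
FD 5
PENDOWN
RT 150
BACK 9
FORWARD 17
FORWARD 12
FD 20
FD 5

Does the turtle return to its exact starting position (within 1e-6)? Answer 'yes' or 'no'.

Answer: no

Derivation:
Executing turtle program step by step:
Start: pos=(-2,-8), heading=180, pen down
RT 30: heading 180 -> 150
FD 12: (-2,-8) -> (-12.392,-2) [heading=150, draw]
PD: pen down
LT 180: heading 150 -> 330
RT 60: heading 330 -> 270
FD 12: (-12.392,-2) -> (-12.392,-14) [heading=270, draw]
FD 5: (-12.392,-14) -> (-12.392,-19) [heading=270, draw]
PD: pen down
RT 150: heading 270 -> 120
BK 9: (-12.392,-19) -> (-7.892,-26.794) [heading=120, draw]
FD 17: (-7.892,-26.794) -> (-16.392,-12.072) [heading=120, draw]
FD 12: (-16.392,-12.072) -> (-22.392,-1.679) [heading=120, draw]
FD 20: (-22.392,-1.679) -> (-32.392,15.641) [heading=120, draw]
FD 5: (-32.392,15.641) -> (-34.892,19.971) [heading=120, draw]
Final: pos=(-34.892,19.971), heading=120, 8 segment(s) drawn

Start position: (-2, -8)
Final position: (-34.892, 19.971)
Distance = 43.177; >= 1e-6 -> NOT closed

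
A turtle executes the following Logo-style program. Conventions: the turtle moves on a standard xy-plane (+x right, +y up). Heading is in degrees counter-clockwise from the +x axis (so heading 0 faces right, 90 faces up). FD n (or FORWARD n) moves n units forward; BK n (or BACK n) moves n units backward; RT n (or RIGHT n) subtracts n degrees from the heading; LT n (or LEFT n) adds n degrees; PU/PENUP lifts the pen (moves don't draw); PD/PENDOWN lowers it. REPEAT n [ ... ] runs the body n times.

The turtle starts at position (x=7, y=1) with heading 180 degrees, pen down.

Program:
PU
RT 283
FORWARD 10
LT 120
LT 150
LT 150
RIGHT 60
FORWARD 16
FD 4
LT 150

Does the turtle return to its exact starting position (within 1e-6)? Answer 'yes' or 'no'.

Answer: no

Derivation:
Executing turtle program step by step:
Start: pos=(7,1), heading=180, pen down
PU: pen up
RT 283: heading 180 -> 257
FD 10: (7,1) -> (4.75,-8.744) [heading=257, move]
LT 120: heading 257 -> 17
LT 150: heading 17 -> 167
LT 150: heading 167 -> 317
RT 60: heading 317 -> 257
FD 16: (4.75,-8.744) -> (1.151,-24.334) [heading=257, move]
FD 4: (1.151,-24.334) -> (0.251,-28.231) [heading=257, move]
LT 150: heading 257 -> 47
Final: pos=(0.251,-28.231), heading=47, 0 segment(s) drawn

Start position: (7, 1)
Final position: (0.251, -28.231)
Distance = 30; >= 1e-6 -> NOT closed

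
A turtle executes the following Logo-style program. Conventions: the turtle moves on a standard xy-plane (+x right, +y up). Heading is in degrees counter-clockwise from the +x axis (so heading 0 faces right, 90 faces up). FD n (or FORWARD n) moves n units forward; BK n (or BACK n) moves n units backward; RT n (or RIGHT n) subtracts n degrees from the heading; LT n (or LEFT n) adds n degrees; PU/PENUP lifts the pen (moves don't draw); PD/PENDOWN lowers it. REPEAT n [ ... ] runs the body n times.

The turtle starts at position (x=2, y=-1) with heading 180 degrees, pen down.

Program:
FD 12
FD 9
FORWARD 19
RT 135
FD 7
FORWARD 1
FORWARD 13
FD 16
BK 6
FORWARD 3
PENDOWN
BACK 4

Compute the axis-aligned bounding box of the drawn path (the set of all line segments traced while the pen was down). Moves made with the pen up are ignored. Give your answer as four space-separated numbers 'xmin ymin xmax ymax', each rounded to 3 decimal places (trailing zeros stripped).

Answer: -38 -1 2 25.163

Derivation:
Executing turtle program step by step:
Start: pos=(2,-1), heading=180, pen down
FD 12: (2,-1) -> (-10,-1) [heading=180, draw]
FD 9: (-10,-1) -> (-19,-1) [heading=180, draw]
FD 19: (-19,-1) -> (-38,-1) [heading=180, draw]
RT 135: heading 180 -> 45
FD 7: (-38,-1) -> (-33.05,3.95) [heading=45, draw]
FD 1: (-33.05,3.95) -> (-32.343,4.657) [heading=45, draw]
FD 13: (-32.343,4.657) -> (-23.151,13.849) [heading=45, draw]
FD 16: (-23.151,13.849) -> (-11.837,25.163) [heading=45, draw]
BK 6: (-11.837,25.163) -> (-16.08,20.92) [heading=45, draw]
FD 3: (-16.08,20.92) -> (-13.958,23.042) [heading=45, draw]
PD: pen down
BK 4: (-13.958,23.042) -> (-16.787,20.213) [heading=45, draw]
Final: pos=(-16.787,20.213), heading=45, 10 segment(s) drawn

Segment endpoints: x in {-38, -33.05, -32.343, -23.151, -19, -16.787, -16.08, -13.958, -11.837, -10, 2}, y in {-1, -1, -1, -1, 3.95, 4.657, 13.849, 20.213, 20.92, 23.042, 25.163}
xmin=-38, ymin=-1, xmax=2, ymax=25.163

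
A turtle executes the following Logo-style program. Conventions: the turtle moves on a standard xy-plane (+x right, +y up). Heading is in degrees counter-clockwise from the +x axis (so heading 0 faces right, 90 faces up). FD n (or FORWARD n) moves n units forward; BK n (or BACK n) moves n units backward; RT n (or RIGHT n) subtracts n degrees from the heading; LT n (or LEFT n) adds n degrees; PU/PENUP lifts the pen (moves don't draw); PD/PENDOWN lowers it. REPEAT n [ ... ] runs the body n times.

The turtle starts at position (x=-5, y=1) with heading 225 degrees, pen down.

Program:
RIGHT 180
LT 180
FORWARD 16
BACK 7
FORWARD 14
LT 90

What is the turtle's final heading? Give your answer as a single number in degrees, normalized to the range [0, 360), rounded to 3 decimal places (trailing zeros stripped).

Executing turtle program step by step:
Start: pos=(-5,1), heading=225, pen down
RT 180: heading 225 -> 45
LT 180: heading 45 -> 225
FD 16: (-5,1) -> (-16.314,-10.314) [heading=225, draw]
BK 7: (-16.314,-10.314) -> (-11.364,-5.364) [heading=225, draw]
FD 14: (-11.364,-5.364) -> (-21.263,-15.263) [heading=225, draw]
LT 90: heading 225 -> 315
Final: pos=(-21.263,-15.263), heading=315, 3 segment(s) drawn

Answer: 315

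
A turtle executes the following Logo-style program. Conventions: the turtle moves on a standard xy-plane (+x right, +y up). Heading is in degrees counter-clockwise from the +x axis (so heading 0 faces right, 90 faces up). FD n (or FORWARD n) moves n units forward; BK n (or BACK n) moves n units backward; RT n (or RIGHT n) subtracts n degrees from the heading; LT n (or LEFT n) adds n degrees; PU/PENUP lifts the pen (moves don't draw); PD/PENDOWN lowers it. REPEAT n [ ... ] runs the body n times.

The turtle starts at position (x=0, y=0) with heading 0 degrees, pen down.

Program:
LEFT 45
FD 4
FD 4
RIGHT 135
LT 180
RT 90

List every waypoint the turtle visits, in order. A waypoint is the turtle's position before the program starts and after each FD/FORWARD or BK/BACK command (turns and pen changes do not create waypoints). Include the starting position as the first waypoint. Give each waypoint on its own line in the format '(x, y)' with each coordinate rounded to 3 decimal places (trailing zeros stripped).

Answer: (0, 0)
(2.828, 2.828)
(5.657, 5.657)

Derivation:
Executing turtle program step by step:
Start: pos=(0,0), heading=0, pen down
LT 45: heading 0 -> 45
FD 4: (0,0) -> (2.828,2.828) [heading=45, draw]
FD 4: (2.828,2.828) -> (5.657,5.657) [heading=45, draw]
RT 135: heading 45 -> 270
LT 180: heading 270 -> 90
RT 90: heading 90 -> 0
Final: pos=(5.657,5.657), heading=0, 2 segment(s) drawn
Waypoints (3 total):
(0, 0)
(2.828, 2.828)
(5.657, 5.657)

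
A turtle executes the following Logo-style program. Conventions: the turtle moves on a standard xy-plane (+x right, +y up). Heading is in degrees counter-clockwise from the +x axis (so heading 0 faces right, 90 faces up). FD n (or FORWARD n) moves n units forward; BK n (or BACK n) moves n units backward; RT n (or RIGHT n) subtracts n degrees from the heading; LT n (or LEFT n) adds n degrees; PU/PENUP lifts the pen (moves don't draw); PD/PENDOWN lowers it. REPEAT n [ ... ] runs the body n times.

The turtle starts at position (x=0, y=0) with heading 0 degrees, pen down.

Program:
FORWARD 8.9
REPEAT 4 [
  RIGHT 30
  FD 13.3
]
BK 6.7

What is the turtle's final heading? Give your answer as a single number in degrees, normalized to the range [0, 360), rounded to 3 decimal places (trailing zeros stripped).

Executing turtle program step by step:
Start: pos=(0,0), heading=0, pen down
FD 8.9: (0,0) -> (8.9,0) [heading=0, draw]
REPEAT 4 [
  -- iteration 1/4 --
  RT 30: heading 0 -> 330
  FD 13.3: (8.9,0) -> (20.418,-6.65) [heading=330, draw]
  -- iteration 2/4 --
  RT 30: heading 330 -> 300
  FD 13.3: (20.418,-6.65) -> (27.068,-18.168) [heading=300, draw]
  -- iteration 3/4 --
  RT 30: heading 300 -> 270
  FD 13.3: (27.068,-18.168) -> (27.068,-31.468) [heading=270, draw]
  -- iteration 4/4 --
  RT 30: heading 270 -> 240
  FD 13.3: (27.068,-31.468) -> (20.418,-42.986) [heading=240, draw]
]
BK 6.7: (20.418,-42.986) -> (23.768,-37.184) [heading=240, draw]
Final: pos=(23.768,-37.184), heading=240, 6 segment(s) drawn

Answer: 240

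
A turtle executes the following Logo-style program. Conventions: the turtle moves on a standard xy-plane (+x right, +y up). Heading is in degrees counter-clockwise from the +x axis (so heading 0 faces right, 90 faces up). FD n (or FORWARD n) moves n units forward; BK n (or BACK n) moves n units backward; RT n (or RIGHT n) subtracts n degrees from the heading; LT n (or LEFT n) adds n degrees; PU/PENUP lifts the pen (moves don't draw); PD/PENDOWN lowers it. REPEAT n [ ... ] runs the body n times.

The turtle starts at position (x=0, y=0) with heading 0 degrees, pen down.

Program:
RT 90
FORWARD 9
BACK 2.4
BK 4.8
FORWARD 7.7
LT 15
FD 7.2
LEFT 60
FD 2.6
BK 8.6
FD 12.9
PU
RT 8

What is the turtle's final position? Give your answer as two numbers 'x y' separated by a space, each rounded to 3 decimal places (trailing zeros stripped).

Executing turtle program step by step:
Start: pos=(0,0), heading=0, pen down
RT 90: heading 0 -> 270
FD 9: (0,0) -> (0,-9) [heading=270, draw]
BK 2.4: (0,-9) -> (0,-6.6) [heading=270, draw]
BK 4.8: (0,-6.6) -> (0,-1.8) [heading=270, draw]
FD 7.7: (0,-1.8) -> (0,-9.5) [heading=270, draw]
LT 15: heading 270 -> 285
FD 7.2: (0,-9.5) -> (1.863,-16.455) [heading=285, draw]
LT 60: heading 285 -> 345
FD 2.6: (1.863,-16.455) -> (4.375,-17.128) [heading=345, draw]
BK 8.6: (4.375,-17.128) -> (-3.932,-14.902) [heading=345, draw]
FD 12.9: (-3.932,-14.902) -> (8.528,-18.241) [heading=345, draw]
PU: pen up
RT 8: heading 345 -> 337
Final: pos=(8.528,-18.241), heading=337, 8 segment(s) drawn

Answer: 8.528 -18.241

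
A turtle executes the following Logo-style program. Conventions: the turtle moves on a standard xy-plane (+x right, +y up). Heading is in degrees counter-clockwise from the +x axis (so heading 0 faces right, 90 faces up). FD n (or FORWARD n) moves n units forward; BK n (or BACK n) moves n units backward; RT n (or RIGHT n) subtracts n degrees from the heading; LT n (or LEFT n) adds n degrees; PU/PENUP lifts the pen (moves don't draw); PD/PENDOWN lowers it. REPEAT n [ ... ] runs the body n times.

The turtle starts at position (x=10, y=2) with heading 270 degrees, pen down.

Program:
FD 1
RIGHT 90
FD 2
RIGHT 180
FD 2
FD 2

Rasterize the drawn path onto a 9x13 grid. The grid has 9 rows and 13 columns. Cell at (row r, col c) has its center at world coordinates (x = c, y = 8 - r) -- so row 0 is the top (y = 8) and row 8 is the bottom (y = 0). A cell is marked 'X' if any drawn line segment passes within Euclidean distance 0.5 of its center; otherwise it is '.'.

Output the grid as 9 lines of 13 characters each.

Segment 0: (10,2) -> (10,1)
Segment 1: (10,1) -> (8,1)
Segment 2: (8,1) -> (10,1)
Segment 3: (10,1) -> (12,1)

Answer: .............
.............
.............
.............
.............
.............
..........X..
........XXXXX
.............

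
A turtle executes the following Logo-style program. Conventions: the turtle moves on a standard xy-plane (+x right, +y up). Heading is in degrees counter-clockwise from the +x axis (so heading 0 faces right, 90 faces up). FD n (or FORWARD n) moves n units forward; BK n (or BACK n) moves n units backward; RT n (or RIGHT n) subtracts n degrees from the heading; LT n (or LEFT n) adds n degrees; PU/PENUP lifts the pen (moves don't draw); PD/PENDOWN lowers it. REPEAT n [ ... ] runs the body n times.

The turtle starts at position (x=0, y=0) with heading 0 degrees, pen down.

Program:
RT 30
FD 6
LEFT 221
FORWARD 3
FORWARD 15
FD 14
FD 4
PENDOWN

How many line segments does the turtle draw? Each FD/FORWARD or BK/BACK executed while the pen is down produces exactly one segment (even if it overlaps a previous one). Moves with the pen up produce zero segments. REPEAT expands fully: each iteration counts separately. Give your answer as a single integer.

Answer: 5

Derivation:
Executing turtle program step by step:
Start: pos=(0,0), heading=0, pen down
RT 30: heading 0 -> 330
FD 6: (0,0) -> (5.196,-3) [heading=330, draw]
LT 221: heading 330 -> 191
FD 3: (5.196,-3) -> (2.251,-3.572) [heading=191, draw]
FD 15: (2.251,-3.572) -> (-12.473,-6.435) [heading=191, draw]
FD 14: (-12.473,-6.435) -> (-26.216,-9.106) [heading=191, draw]
FD 4: (-26.216,-9.106) -> (-30.142,-9.869) [heading=191, draw]
PD: pen down
Final: pos=(-30.142,-9.869), heading=191, 5 segment(s) drawn
Segments drawn: 5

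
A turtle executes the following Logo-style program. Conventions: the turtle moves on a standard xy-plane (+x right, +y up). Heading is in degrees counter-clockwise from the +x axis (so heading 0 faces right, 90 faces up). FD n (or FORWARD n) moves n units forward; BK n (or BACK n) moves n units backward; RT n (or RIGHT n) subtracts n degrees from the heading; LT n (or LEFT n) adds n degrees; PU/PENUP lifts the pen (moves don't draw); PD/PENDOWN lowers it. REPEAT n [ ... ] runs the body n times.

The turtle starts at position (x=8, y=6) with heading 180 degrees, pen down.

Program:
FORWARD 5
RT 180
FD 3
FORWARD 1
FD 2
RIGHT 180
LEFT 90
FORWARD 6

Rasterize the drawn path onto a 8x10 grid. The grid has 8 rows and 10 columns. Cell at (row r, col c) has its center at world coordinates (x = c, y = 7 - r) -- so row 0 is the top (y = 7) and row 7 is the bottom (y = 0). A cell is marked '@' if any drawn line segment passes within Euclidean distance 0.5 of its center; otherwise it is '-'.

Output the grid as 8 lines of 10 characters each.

Answer: ----------
---@@@@@@@
---------@
---------@
---------@
---------@
---------@
---------@

Derivation:
Segment 0: (8,6) -> (3,6)
Segment 1: (3,6) -> (6,6)
Segment 2: (6,6) -> (7,6)
Segment 3: (7,6) -> (9,6)
Segment 4: (9,6) -> (9,0)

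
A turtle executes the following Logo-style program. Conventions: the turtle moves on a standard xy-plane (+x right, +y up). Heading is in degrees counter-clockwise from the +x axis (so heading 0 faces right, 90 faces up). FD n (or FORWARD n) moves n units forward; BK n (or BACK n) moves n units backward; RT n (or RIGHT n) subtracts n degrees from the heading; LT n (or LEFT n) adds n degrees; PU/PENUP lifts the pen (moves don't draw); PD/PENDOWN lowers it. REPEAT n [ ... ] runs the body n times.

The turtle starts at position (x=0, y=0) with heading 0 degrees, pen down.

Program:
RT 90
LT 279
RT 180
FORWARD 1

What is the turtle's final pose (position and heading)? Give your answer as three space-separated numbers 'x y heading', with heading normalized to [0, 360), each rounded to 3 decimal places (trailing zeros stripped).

Executing turtle program step by step:
Start: pos=(0,0), heading=0, pen down
RT 90: heading 0 -> 270
LT 279: heading 270 -> 189
RT 180: heading 189 -> 9
FD 1: (0,0) -> (0.988,0.156) [heading=9, draw]
Final: pos=(0.988,0.156), heading=9, 1 segment(s) drawn

Answer: 0.988 0.156 9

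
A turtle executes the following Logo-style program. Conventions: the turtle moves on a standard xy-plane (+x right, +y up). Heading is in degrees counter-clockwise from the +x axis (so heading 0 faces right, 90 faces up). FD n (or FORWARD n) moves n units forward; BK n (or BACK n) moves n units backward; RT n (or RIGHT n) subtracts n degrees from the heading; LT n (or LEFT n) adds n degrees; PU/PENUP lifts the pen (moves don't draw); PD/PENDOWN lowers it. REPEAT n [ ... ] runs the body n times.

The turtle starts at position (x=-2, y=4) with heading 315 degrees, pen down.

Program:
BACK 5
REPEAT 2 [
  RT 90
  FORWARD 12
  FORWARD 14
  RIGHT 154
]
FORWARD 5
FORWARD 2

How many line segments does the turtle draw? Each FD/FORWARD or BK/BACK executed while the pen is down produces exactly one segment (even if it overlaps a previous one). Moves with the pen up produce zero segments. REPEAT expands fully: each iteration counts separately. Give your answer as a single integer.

Answer: 7

Derivation:
Executing turtle program step by step:
Start: pos=(-2,4), heading=315, pen down
BK 5: (-2,4) -> (-5.536,7.536) [heading=315, draw]
REPEAT 2 [
  -- iteration 1/2 --
  RT 90: heading 315 -> 225
  FD 12: (-5.536,7.536) -> (-14.021,-0.95) [heading=225, draw]
  FD 14: (-14.021,-0.95) -> (-23.92,-10.849) [heading=225, draw]
  RT 154: heading 225 -> 71
  -- iteration 2/2 --
  RT 90: heading 71 -> 341
  FD 12: (-23.92,-10.849) -> (-12.574,-14.756) [heading=341, draw]
  FD 14: (-12.574,-14.756) -> (0.663,-19.314) [heading=341, draw]
  RT 154: heading 341 -> 187
]
FD 5: (0.663,-19.314) -> (-4.3,-19.923) [heading=187, draw]
FD 2: (-4.3,-19.923) -> (-6.285,-20.167) [heading=187, draw]
Final: pos=(-6.285,-20.167), heading=187, 7 segment(s) drawn
Segments drawn: 7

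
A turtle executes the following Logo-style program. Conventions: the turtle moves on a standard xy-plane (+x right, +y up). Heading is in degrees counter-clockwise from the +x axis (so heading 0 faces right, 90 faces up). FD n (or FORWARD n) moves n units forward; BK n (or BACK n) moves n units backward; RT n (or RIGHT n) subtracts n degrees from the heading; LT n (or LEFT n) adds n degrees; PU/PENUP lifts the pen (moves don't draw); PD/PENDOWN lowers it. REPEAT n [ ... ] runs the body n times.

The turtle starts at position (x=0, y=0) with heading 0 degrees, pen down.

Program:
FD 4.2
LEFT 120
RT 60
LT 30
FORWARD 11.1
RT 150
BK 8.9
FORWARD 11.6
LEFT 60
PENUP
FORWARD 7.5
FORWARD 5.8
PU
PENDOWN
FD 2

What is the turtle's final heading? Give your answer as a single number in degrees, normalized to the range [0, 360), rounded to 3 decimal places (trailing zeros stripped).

Executing turtle program step by step:
Start: pos=(0,0), heading=0, pen down
FD 4.2: (0,0) -> (4.2,0) [heading=0, draw]
LT 120: heading 0 -> 120
RT 60: heading 120 -> 60
LT 30: heading 60 -> 90
FD 11.1: (4.2,0) -> (4.2,11.1) [heading=90, draw]
RT 150: heading 90 -> 300
BK 8.9: (4.2,11.1) -> (-0.25,18.808) [heading=300, draw]
FD 11.6: (-0.25,18.808) -> (5.55,8.762) [heading=300, draw]
LT 60: heading 300 -> 0
PU: pen up
FD 7.5: (5.55,8.762) -> (13.05,8.762) [heading=0, move]
FD 5.8: (13.05,8.762) -> (18.85,8.762) [heading=0, move]
PU: pen up
PD: pen down
FD 2: (18.85,8.762) -> (20.85,8.762) [heading=0, draw]
Final: pos=(20.85,8.762), heading=0, 5 segment(s) drawn

Answer: 0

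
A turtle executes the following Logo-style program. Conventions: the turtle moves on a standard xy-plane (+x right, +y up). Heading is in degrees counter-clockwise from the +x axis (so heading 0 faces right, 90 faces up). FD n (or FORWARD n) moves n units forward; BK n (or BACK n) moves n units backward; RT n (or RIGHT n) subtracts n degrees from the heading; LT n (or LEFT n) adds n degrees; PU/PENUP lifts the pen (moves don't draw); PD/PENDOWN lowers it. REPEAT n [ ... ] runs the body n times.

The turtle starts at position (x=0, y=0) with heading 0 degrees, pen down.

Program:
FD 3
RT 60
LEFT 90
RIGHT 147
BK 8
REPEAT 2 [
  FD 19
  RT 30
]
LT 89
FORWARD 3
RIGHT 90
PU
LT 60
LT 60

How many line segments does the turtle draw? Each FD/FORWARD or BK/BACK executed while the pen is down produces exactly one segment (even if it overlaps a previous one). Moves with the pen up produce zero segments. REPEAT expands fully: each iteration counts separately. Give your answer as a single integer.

Executing turtle program step by step:
Start: pos=(0,0), heading=0, pen down
FD 3: (0,0) -> (3,0) [heading=0, draw]
RT 60: heading 0 -> 300
LT 90: heading 300 -> 30
RT 147: heading 30 -> 243
BK 8: (3,0) -> (6.632,7.128) [heading=243, draw]
REPEAT 2 [
  -- iteration 1/2 --
  FD 19: (6.632,7.128) -> (-1.994,-9.801) [heading=243, draw]
  RT 30: heading 243 -> 213
  -- iteration 2/2 --
  FD 19: (-1.994,-9.801) -> (-17.929,-20.149) [heading=213, draw]
  RT 30: heading 213 -> 183
]
LT 89: heading 183 -> 272
FD 3: (-17.929,-20.149) -> (-17.824,-23.147) [heading=272, draw]
RT 90: heading 272 -> 182
PU: pen up
LT 60: heading 182 -> 242
LT 60: heading 242 -> 302
Final: pos=(-17.824,-23.147), heading=302, 5 segment(s) drawn
Segments drawn: 5

Answer: 5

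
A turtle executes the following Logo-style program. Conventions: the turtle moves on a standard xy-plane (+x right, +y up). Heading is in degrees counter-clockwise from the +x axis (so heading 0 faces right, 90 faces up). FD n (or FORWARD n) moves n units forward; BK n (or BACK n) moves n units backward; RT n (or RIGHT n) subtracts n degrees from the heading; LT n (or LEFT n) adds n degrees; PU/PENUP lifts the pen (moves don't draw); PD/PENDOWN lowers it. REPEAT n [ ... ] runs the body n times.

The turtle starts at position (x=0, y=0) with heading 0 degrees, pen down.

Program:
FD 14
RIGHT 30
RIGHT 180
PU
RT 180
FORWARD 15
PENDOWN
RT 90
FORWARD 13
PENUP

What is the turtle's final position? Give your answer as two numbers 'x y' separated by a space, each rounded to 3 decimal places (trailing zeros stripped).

Executing turtle program step by step:
Start: pos=(0,0), heading=0, pen down
FD 14: (0,0) -> (14,0) [heading=0, draw]
RT 30: heading 0 -> 330
RT 180: heading 330 -> 150
PU: pen up
RT 180: heading 150 -> 330
FD 15: (14,0) -> (26.99,-7.5) [heading=330, move]
PD: pen down
RT 90: heading 330 -> 240
FD 13: (26.99,-7.5) -> (20.49,-18.758) [heading=240, draw]
PU: pen up
Final: pos=(20.49,-18.758), heading=240, 2 segment(s) drawn

Answer: 20.49 -18.758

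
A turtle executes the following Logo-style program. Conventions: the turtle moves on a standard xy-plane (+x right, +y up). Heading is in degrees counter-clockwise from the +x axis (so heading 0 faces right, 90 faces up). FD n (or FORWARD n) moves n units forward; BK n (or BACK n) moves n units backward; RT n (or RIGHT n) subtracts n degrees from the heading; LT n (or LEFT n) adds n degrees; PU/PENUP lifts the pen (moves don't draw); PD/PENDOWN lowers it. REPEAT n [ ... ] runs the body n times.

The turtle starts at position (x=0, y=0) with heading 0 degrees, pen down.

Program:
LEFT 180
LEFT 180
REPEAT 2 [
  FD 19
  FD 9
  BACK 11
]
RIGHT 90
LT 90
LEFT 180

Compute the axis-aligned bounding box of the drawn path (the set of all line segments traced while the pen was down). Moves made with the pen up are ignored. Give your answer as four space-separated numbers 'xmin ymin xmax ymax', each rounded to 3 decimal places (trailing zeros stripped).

Answer: 0 0 45 0

Derivation:
Executing turtle program step by step:
Start: pos=(0,0), heading=0, pen down
LT 180: heading 0 -> 180
LT 180: heading 180 -> 0
REPEAT 2 [
  -- iteration 1/2 --
  FD 19: (0,0) -> (19,0) [heading=0, draw]
  FD 9: (19,0) -> (28,0) [heading=0, draw]
  BK 11: (28,0) -> (17,0) [heading=0, draw]
  -- iteration 2/2 --
  FD 19: (17,0) -> (36,0) [heading=0, draw]
  FD 9: (36,0) -> (45,0) [heading=0, draw]
  BK 11: (45,0) -> (34,0) [heading=0, draw]
]
RT 90: heading 0 -> 270
LT 90: heading 270 -> 0
LT 180: heading 0 -> 180
Final: pos=(34,0), heading=180, 6 segment(s) drawn

Segment endpoints: x in {0, 17, 19, 28, 34, 36, 45}, y in {0, 0, 0, 0, 0, 0, 0}
xmin=0, ymin=0, xmax=45, ymax=0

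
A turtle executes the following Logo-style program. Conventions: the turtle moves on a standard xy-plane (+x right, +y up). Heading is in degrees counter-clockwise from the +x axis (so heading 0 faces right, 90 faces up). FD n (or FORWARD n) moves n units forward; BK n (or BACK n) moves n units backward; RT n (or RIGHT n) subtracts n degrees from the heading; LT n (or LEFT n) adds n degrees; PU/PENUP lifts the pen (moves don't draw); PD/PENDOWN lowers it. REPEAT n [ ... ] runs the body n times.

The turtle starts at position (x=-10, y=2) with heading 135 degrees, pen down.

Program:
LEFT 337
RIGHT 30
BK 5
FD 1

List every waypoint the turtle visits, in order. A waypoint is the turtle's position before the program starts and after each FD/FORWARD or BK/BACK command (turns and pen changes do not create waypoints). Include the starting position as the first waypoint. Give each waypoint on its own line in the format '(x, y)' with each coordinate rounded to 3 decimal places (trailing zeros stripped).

Answer: (-10, 2)
(-10.696, -2.951)
(-10.557, -1.961)

Derivation:
Executing turtle program step by step:
Start: pos=(-10,2), heading=135, pen down
LT 337: heading 135 -> 112
RT 30: heading 112 -> 82
BK 5: (-10,2) -> (-10.696,-2.951) [heading=82, draw]
FD 1: (-10.696,-2.951) -> (-10.557,-1.961) [heading=82, draw]
Final: pos=(-10.557,-1.961), heading=82, 2 segment(s) drawn
Waypoints (3 total):
(-10, 2)
(-10.696, -2.951)
(-10.557, -1.961)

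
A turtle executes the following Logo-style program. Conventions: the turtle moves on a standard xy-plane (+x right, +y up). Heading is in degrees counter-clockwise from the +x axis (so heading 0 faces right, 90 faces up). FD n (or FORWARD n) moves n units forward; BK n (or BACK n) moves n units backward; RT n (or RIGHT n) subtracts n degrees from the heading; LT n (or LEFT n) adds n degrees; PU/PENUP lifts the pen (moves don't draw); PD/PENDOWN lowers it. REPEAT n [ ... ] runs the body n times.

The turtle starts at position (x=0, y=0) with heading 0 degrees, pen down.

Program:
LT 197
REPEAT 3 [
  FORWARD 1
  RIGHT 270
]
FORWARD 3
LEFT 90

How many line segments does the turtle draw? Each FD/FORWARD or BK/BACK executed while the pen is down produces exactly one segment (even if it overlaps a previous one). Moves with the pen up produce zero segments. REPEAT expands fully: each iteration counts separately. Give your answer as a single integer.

Answer: 4

Derivation:
Executing turtle program step by step:
Start: pos=(0,0), heading=0, pen down
LT 197: heading 0 -> 197
REPEAT 3 [
  -- iteration 1/3 --
  FD 1: (0,0) -> (-0.956,-0.292) [heading=197, draw]
  RT 270: heading 197 -> 287
  -- iteration 2/3 --
  FD 1: (-0.956,-0.292) -> (-0.664,-1.249) [heading=287, draw]
  RT 270: heading 287 -> 17
  -- iteration 3/3 --
  FD 1: (-0.664,-1.249) -> (0.292,-0.956) [heading=17, draw]
  RT 270: heading 17 -> 107
]
FD 3: (0.292,-0.956) -> (-0.585,1.913) [heading=107, draw]
LT 90: heading 107 -> 197
Final: pos=(-0.585,1.913), heading=197, 4 segment(s) drawn
Segments drawn: 4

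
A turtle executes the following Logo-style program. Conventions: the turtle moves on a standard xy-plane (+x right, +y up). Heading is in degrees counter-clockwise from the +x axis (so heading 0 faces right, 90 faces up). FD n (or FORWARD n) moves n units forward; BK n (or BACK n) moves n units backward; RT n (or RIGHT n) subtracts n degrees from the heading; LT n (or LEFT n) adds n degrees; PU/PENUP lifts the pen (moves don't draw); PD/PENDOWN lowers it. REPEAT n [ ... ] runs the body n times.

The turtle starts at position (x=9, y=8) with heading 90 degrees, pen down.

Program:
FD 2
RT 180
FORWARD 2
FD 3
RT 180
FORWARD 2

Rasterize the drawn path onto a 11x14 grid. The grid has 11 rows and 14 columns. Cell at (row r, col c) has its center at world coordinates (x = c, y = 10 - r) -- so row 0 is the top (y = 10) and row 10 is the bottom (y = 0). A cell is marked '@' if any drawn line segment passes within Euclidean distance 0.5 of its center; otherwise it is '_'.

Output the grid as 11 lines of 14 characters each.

Answer: _________@____
_________@____
_________@____
_________@____
_________@____
_________@____
______________
______________
______________
______________
______________

Derivation:
Segment 0: (9,8) -> (9,10)
Segment 1: (9,10) -> (9,8)
Segment 2: (9,8) -> (9,5)
Segment 3: (9,5) -> (9,7)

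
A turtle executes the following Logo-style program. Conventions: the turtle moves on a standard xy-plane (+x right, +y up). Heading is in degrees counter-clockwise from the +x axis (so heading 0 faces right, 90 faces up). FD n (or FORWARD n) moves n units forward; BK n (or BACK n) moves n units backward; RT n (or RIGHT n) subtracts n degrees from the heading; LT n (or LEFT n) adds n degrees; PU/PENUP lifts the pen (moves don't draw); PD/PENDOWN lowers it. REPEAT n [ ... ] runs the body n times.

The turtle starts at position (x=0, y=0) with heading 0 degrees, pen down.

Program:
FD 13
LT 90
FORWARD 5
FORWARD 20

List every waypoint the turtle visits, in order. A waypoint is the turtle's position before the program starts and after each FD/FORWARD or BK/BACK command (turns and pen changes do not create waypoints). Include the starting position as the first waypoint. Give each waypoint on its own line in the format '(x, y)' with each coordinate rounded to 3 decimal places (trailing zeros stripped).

Executing turtle program step by step:
Start: pos=(0,0), heading=0, pen down
FD 13: (0,0) -> (13,0) [heading=0, draw]
LT 90: heading 0 -> 90
FD 5: (13,0) -> (13,5) [heading=90, draw]
FD 20: (13,5) -> (13,25) [heading=90, draw]
Final: pos=(13,25), heading=90, 3 segment(s) drawn
Waypoints (4 total):
(0, 0)
(13, 0)
(13, 5)
(13, 25)

Answer: (0, 0)
(13, 0)
(13, 5)
(13, 25)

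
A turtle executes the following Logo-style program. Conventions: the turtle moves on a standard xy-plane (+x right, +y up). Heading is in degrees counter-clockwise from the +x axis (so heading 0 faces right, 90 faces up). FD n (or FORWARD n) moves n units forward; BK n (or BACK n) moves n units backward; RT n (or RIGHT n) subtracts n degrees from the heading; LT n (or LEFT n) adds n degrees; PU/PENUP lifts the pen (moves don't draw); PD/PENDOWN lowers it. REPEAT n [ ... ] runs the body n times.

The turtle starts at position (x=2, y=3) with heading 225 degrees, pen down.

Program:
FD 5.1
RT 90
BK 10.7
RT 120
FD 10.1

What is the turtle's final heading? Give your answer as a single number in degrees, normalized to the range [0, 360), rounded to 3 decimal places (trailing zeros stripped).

Executing turtle program step by step:
Start: pos=(2,3), heading=225, pen down
FD 5.1: (2,3) -> (-1.606,-0.606) [heading=225, draw]
RT 90: heading 225 -> 135
BK 10.7: (-1.606,-0.606) -> (5.96,-8.172) [heading=135, draw]
RT 120: heading 135 -> 15
FD 10.1: (5.96,-8.172) -> (15.716,-5.558) [heading=15, draw]
Final: pos=(15.716,-5.558), heading=15, 3 segment(s) drawn

Answer: 15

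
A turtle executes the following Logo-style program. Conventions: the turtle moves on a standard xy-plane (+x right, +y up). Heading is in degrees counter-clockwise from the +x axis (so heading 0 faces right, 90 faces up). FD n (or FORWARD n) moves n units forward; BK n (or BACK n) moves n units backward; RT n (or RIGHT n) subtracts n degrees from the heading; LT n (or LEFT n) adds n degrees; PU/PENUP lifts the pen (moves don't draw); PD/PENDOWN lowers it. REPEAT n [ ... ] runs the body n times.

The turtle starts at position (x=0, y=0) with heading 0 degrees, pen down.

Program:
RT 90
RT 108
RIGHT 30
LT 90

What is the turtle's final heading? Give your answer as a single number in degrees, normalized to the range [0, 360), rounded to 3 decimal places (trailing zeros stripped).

Answer: 222

Derivation:
Executing turtle program step by step:
Start: pos=(0,0), heading=0, pen down
RT 90: heading 0 -> 270
RT 108: heading 270 -> 162
RT 30: heading 162 -> 132
LT 90: heading 132 -> 222
Final: pos=(0,0), heading=222, 0 segment(s) drawn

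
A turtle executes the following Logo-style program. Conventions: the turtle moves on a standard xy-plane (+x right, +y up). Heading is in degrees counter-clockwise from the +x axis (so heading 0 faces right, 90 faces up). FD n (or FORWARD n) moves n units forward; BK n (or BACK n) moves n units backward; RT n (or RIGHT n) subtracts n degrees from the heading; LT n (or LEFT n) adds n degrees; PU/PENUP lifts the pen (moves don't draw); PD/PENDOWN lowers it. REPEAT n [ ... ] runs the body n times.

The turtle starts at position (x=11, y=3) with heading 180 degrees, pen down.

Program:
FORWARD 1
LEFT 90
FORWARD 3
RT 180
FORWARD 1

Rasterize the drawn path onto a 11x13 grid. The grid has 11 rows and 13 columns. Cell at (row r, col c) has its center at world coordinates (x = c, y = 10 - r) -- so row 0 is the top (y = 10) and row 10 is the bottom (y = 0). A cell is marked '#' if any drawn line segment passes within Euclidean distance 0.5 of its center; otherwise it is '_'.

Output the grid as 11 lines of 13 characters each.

Segment 0: (11,3) -> (10,3)
Segment 1: (10,3) -> (10,0)
Segment 2: (10,0) -> (10,1)

Answer: _____________
_____________
_____________
_____________
_____________
_____________
_____________
__________##_
__________#__
__________#__
__________#__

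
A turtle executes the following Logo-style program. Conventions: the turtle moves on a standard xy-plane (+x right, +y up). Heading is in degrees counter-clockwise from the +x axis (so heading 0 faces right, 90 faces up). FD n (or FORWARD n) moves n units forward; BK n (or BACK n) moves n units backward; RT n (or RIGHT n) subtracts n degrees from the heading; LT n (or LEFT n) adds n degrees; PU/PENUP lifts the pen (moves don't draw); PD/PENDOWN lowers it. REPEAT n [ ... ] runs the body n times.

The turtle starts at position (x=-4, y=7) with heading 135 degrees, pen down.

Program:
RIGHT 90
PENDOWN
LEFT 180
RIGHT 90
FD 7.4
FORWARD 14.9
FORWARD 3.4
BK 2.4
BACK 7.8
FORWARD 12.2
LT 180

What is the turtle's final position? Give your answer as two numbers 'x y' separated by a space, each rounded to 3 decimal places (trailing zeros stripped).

Answer: -23.587 26.587

Derivation:
Executing turtle program step by step:
Start: pos=(-4,7), heading=135, pen down
RT 90: heading 135 -> 45
PD: pen down
LT 180: heading 45 -> 225
RT 90: heading 225 -> 135
FD 7.4: (-4,7) -> (-9.233,12.233) [heading=135, draw]
FD 14.9: (-9.233,12.233) -> (-19.768,22.768) [heading=135, draw]
FD 3.4: (-19.768,22.768) -> (-22.173,25.173) [heading=135, draw]
BK 2.4: (-22.173,25.173) -> (-20.476,23.476) [heading=135, draw]
BK 7.8: (-20.476,23.476) -> (-14.96,17.96) [heading=135, draw]
FD 12.2: (-14.96,17.96) -> (-23.587,26.587) [heading=135, draw]
LT 180: heading 135 -> 315
Final: pos=(-23.587,26.587), heading=315, 6 segment(s) drawn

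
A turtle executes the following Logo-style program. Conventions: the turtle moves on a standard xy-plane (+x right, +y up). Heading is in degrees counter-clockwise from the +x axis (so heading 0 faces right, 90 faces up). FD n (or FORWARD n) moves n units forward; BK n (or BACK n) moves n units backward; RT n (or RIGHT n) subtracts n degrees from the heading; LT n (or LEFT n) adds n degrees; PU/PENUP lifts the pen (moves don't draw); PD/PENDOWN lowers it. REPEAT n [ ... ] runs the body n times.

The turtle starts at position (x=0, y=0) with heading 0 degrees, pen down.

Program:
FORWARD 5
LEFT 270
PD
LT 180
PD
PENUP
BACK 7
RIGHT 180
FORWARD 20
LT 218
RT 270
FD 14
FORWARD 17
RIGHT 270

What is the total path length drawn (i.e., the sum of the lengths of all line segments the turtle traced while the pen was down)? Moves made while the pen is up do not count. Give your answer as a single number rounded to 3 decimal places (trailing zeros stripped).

Executing turtle program step by step:
Start: pos=(0,0), heading=0, pen down
FD 5: (0,0) -> (5,0) [heading=0, draw]
LT 270: heading 0 -> 270
PD: pen down
LT 180: heading 270 -> 90
PD: pen down
PU: pen up
BK 7: (5,0) -> (5,-7) [heading=90, move]
RT 180: heading 90 -> 270
FD 20: (5,-7) -> (5,-27) [heading=270, move]
LT 218: heading 270 -> 128
RT 270: heading 128 -> 218
FD 14: (5,-27) -> (-6.032,-35.619) [heading=218, move]
FD 17: (-6.032,-35.619) -> (-19.428,-46.086) [heading=218, move]
RT 270: heading 218 -> 308
Final: pos=(-19.428,-46.086), heading=308, 1 segment(s) drawn

Segment lengths:
  seg 1: (0,0) -> (5,0), length = 5
Total = 5

Answer: 5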